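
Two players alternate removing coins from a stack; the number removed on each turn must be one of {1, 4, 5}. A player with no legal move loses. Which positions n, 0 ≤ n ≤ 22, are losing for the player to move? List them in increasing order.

n :  0  1  2  3  4  5  6  7  8  9 10 11 12 13 14 15 16 17 18 19 20 21 22
G :  0  1  0  1  2  3  2  3  0  1  0  1  2  3  2  3  0  1  0  1  2  3  2
P-positions are exactly the n with G(n) = 0.

0, 2, 8, 10, 16, 18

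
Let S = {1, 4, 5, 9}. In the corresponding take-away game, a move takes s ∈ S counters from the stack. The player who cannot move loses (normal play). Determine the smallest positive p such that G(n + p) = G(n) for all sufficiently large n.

8

G(0) = 0
G(1) = mex{0} = 1
G(2) = mex{1} = 0
G(3) = mex{0} = 1
G(4) = mex{1,0} = 2
G(5) = mex{2,1,0} = 3
G(6) = mex{3,0,1} = 2
G(7) = mex{2,1,0} = 3
G(8) = mex{3,2,1} = 0
G(9) = mex{0,3,2,0} = 1
G(10) = mex{1,2,3,1} = 0
G(11) = mex{0,3,2,0} = 1
G(12) = mex{1,0,3,1} = 2
G(13) = mex{2,1,0,2} = 3
G(14) = mex{3,0,1,3} = 2
G(15) = mex{2,1,0,2} = 3
G(16) = mex{3,2,1,3} = 0
G(17) = mex{0,3,2,0} = 1
G(18) = mex{1,2,3,1} = 0
G(n+8) = G(n) holds for n = 0,…,8 (a full window of length max(S) = 9), so the sequence is purely periodic with period 8.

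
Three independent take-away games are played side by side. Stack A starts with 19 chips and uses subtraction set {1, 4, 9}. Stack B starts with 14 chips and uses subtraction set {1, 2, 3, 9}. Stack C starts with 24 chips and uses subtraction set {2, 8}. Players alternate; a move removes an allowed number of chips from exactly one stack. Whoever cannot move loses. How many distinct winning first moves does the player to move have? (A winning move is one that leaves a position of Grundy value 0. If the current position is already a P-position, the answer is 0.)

Stack A, S = {1, 4, 9}:
n :  0  1  2  3  4  5  6  7  8  9 10 11 12 13 14 15 16 17 18 19
G :  0  1  0  1  2  0  1  0  1  2  0  1  0  1  2  0  1  0  1  2
G_A(19) = 2.
Stack B, S = {1, 2, 3, 9}:
G(0) = 0
G(1) = mex{0} = 1
G(2) = mex{1,0} = 2
G(3) = mex{2,1,0} = 3
G(4) = mex{3,2,1} = 0
G(5) = mex{0,3,2} = 1
G(6) = mex{1,0,3} = 2
G(7) = mex{2,1,0} = 3
G(8) = mex{3,2,1} = 0
G(9) = mex{0,3,2,0} = 1
G(10) = mex{1,0,3,1} = 2
G(11) = mex{2,1,0,2} = 3
G(12) = mex{3,2,1,3} = 0
G(13) = mex{0,3,2,0} = 1
G(14) = mex{1,0,3,1} = 2
G_B(14) = 2.
Stack C, S = {2, 8}:
G(0) = 0
G(1) = mex{} = 0
G(2) = mex{0} = 1
G(3) = mex{0} = 1
G(4) = mex{1} = 0
G(5) = mex{1} = 0
G(6) = mex{0} = 1
G(7) = mex{0} = 1
G(8) = mex{1,0} = 2
G(9) = mex{1,0} = 2
G(10) = mex{2,1} = 0
G(11) = mex{2,1} = 0
G(12) = mex{0,0} = 1
G(13) = mex{0,0} = 1
G(14) = mex{1,1} = 0
G(15) = mex{1,1} = 0
G(16) = mex{0,2} = 1
G(17) = mex{0,2} = 1
G(18) = mex{1,0} = 2
G(19) = mex{1,0} = 2
G(20) = mex{2,1} = 0
G(21) = mex{2,1} = 0
G(22) = mex{0,0} = 1
G(23) = mex{0,0} = 1
G(24) = mex{1,1} = 0
G_C(24) = 0.
Combined Grundy value = 2 ⊕ 2 ⊕ 0 = 0.
A winning move leaves total XOR = 0, i.e. changes one component's Grundy value g to g ⊕ X where X is the current total.
Stack A: target g' = 2⊕0 = 2, but every legal move changes the Grundy value (mex property), so 0 moves.
Stack B: target g' = 2⊕0 = 2, but every legal move changes the Grundy value (mex property), so 0 moves.
Stack C: target g' = 0⊕0 = 0, but every legal move changes the Grundy value (mex property), so 0 moves.

0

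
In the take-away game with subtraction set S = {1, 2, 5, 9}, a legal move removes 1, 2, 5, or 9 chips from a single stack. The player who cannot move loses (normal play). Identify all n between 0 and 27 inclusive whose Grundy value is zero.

0, 3, 6, 10, 13, 16, 20, 23, 26

n :  0  1  2  3  4  5  6  7  8  9 10 11 12 13 14 15 16 17 18 19 20 21 22 23 24 25 26 27
G :  0  1  2  0  1  2  0  1  2  3  0  1  2  0  1  2  0  1  2  3  0  1  2  0  1  2  0  1
P-positions are exactly the n with G(n) = 0.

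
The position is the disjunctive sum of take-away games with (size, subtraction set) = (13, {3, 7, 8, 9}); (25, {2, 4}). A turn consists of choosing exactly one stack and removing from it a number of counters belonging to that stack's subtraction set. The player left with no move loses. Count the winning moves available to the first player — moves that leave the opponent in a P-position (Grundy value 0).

2

Stack A, S = {3, 7, 8, 9}:
G(0) = 0
G(1) = mex{} = 0
G(2) = mex{} = 0
G(3) = mex{0} = 1
G(4) = mex{0} = 1
G(5) = mex{0} = 1
G(6) = mex{1} = 0
G(7) = mex{1,0} = 2
G(8) = mex{1,0,0} = 2
G(9) = mex{0,0,0,0} = 1
G(10) = mex{2,1,0,0} = 3
G(11) = mex{2,1,1,0} = 3
G(12) = mex{1,1,1,1} = 0
G(13) = mex{3,0,1,1} = 2
G_A(13) = 2.
Stack B, S = {2, 4}:
n :  0  1  2  3  4  5  6  7  8  9 10 11 12 13 14 15 16 17 18 19 20 21 22 23 24 25
G :  0  0  1  1  2  2  0  0  1  1  2  2  0  0  1  1  2  2  0  0  1  1  2  2  0  0
G_B(25) = 0.
Combined Grundy value = 2 ⊕ 0 = 2.
A winning move leaves total XOR = 0, i.e. changes one component's Grundy value g to g ⊕ X where X is the current total.
Stack A: need g' = 2⊕2 = 0. Options: 13−3→G=3, 13−7→G=0, 13−8→G=1, 13−9→G=1. Hits: 1.
Stack B: need g' = 0⊕2 = 2. Options: 25−2→G=2, 25−4→G=1. Hits: 1.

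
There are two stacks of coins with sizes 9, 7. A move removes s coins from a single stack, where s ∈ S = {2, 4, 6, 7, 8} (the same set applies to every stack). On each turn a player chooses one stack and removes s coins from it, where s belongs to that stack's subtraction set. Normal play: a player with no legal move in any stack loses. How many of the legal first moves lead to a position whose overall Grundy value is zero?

All stacks use S = {2, 4, 6, 7, 8}:
n : 0 1 2 3 4 5 6 7 8 9
G : 0 0 1 1 2 2 3 3 4 4
Stack A: G(9) = 4.
Stack B: G(7) = 3.
Combined Grundy value = 4 ⊕ 3 = 7.
A winning move leaves total XOR = 0, i.e. changes one component's Grundy value g to g ⊕ X where X is the current total.
Stack A: need g' = 4⊕7 = 3. Options: 9−2→G=3, 9−4→G=2, 9−6→G=1, 9−7→G=1, 9−8→G=0. Hits: 1.
Stack B: need g' = 3⊕7 = 4. Options: 7−2→G=2, 7−4→G=1, 7−6→G=0, 7−7→G=0. Hits: 0.

1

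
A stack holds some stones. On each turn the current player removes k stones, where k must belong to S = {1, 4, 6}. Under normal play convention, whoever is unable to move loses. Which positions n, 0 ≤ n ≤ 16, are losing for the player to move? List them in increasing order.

0, 2, 5, 7, 10, 12, 15

n :  0  1  2  3  4  5  6  7  8  9 10 11 12 13 14 15 16
G :  0  1  0  1  2  0  1  0  1  2  0  1  0  1  2  0  1
P-positions are exactly the n with G(n) = 0.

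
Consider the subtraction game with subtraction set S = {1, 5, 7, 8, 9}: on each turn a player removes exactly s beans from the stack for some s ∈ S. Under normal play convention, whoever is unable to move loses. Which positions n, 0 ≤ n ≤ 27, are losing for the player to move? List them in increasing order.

n :  0  1  2  3  4  5  6  7  8  9 10 11 12 13 14 15 16 17 18 19 20 21 22 23 24 25 26 27
G :  0  1  0  1  0  1  0  1  2  3  2  3  2  3  2  3  0  1  0  1  0  1  0  1  2  3  2  3
P-positions are exactly the n with G(n) = 0.

0, 2, 4, 6, 16, 18, 20, 22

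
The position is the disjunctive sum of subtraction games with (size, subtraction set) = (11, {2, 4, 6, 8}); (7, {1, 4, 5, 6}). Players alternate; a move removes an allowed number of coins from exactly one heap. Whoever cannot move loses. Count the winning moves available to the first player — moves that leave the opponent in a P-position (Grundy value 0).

2

Heap A, S = {2, 4, 6, 8}:
n :  0  1  2  3  4  5  6  7  8  9 10 11
G :  0  0  1  1  2  2  3  3  4  4  0  0
G_A(11) = 0.
Heap B, S = {1, 4, 5, 6}:
G(0) = 0
G(1) = mex{0} = 1
G(2) = mex{1} = 0
G(3) = mex{0} = 1
G(4) = mex{1,0} = 2
G(5) = mex{2,1,0} = 3
G(6) = mex{3,0,1,0} = 2
G(7) = mex{2,1,0,1} = 3
G_B(7) = 3.
Combined Grundy value = 0 ⊕ 3 = 3.
A winning move leaves total XOR = 0, i.e. changes one component's Grundy value g to g ⊕ X where X is the current total.
Heap A: need g' = 0⊕3 = 3. Options: 11−2→G=4, 11−4→G=3, 11−6→G=2, 11−8→G=1. Hits: 1.
Heap B: need g' = 3⊕3 = 0. Options: 7−1→G=2, 7−4→G=1, 7−5→G=0, 7−6→G=1. Hits: 1.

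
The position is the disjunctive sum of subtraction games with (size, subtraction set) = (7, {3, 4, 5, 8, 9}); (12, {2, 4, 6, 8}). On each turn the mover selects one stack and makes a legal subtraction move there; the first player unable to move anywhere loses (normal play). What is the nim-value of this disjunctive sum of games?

Stack A, S = {3, 4, 5, 8, 9}:
G(0) = 0
G(1) = mex{} = 0
G(2) = mex{} = 0
G(3) = mex{0} = 1
G(4) = mex{0,0} = 1
G(5) = mex{0,0,0} = 1
G(6) = mex{1,0,0} = 2
G(7) = mex{1,1,0} = 2
G_A(7) = 2.
Stack B, S = {2, 4, 6, 8}:
G(0) = 0
G(1) = mex{} = 0
G(2) = mex{0} = 1
G(3) = mex{0} = 1
G(4) = mex{1,0} = 2
G(5) = mex{1,0} = 2
G(6) = mex{2,1,0} = 3
G(7) = mex{2,1,0} = 3
G(8) = mex{3,2,1,0} = 4
G(9) = mex{3,2,1,0} = 4
G(10) = mex{4,3,2,1} = 0
G(11) = mex{4,3,2,1} = 0
G(12) = mex{0,4,3,2} = 1
G_B(12) = 1.
Combined Grundy value = 2 ⊕ 1 = 3.

3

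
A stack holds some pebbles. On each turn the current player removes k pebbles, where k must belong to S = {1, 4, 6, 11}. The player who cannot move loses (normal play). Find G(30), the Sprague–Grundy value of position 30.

G(0) = 0
G(1) = mex{0} = 1
G(2) = mex{1} = 0
G(3) = mex{0} = 1
G(4) = mex{1,0} = 2
G(5) = mex{2,1} = 0
G(6) = mex{0,0,0} = 1
G(7) = mex{1,1,1} = 0
G(8) = mex{0,2,0} = 1
G(9) = mex{1,0,1} = 2
G(10) = mex{2,1,2} = 0
G(11) = mex{0,0,0,0} = 1
G(12) = mex{1,1,1,1} = 0
G(13) = mex{0,2,0,0} = 1
G(14) = mex{1,0,1,1} = 2
G(15) = mex{2,1,2,2} = 0
G(16) = mex{0,0,0,0} = 1
G(17) = mex{1,1,1,1} = 0
G(18) = mex{0,2,0,0} = 1
G(19) = mex{1,0,1,1} = 2
G(20) = mex{2,1,2,2} = 0
G(21) = mex{0,0,0,0} = 1
G(22) = mex{1,1,1,1} = 0
G(23) = mex{0,2,0,0} = 1
G(24) = mex{1,0,1,1} = 2
G(25) = mex{2,1,2,2} = 0
G(26) = mex{0,0,0,0} = 1
G(27) = mex{1,1,1,1} = 0
G(28) = mex{0,2,0,0} = 1
G(29) = mex{1,0,1,1} = 2
G(30) = mex{2,1,2,2} = 0

0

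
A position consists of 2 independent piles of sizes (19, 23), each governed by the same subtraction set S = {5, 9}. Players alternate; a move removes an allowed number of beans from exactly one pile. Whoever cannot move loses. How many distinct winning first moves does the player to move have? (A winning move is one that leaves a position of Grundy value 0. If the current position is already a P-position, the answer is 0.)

0

All piles use S = {5, 9}:
G(0) = 0
G(1) = mex{} = 0
G(2) = mex{} = 0
G(3) = mex{} = 0
G(4) = mex{} = 0
G(5) = mex{0} = 1
G(6) = mex{0} = 1
G(7) = mex{0} = 1
G(8) = mex{0} = 1
G(9) = mex{0,0} = 1
G(10) = mex{1,0} = 2
G(11) = mex{1,0} = 2
G(12) = mex{1,0} = 2
G(13) = mex{1,0} = 2
G(14) = mex{1,1} = 0
G(15) = mex{2,1} = 0
G(16) = mex{2,1} = 0
G(17) = mex{2,1} = 0
G(18) = mex{2,1} = 0
G(19) = mex{0,2} = 1
G(20) = mex{0,2} = 1
G(21) = mex{0,2} = 1
G(22) = mex{0,2} = 1
G(23) = mex{0,0} = 1
Pile A: G(19) = 1.
Pile B: G(23) = 1.
Combined Grundy value = 1 ⊕ 1 = 0.
A winning move leaves total XOR = 0, i.e. changes one component's Grundy value g to g ⊕ X where X is the current total.
Pile A: target g' = 1⊕0 = 1, but every legal move changes the Grundy value (mex property), so 0 moves.
Pile B: target g' = 1⊕0 = 1, but every legal move changes the Grundy value (mex property), so 0 moves.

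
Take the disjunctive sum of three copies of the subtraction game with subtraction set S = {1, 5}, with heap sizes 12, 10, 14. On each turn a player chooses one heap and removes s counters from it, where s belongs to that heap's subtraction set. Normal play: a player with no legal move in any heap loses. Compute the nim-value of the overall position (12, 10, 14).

All heaps use S = {1, 5}:
G(0) = 0
G(1) = mex{0} = 1
G(2) = mex{1} = 0
G(3) = mex{0} = 1
G(4) = mex{1} = 0
G(5) = mex{0,0} = 1
G(6) = mex{1,1} = 0
G(7) = mex{0,0} = 1
G(8) = mex{1,1} = 0
G(9) = mex{0,0} = 1
G(10) = mex{1,1} = 0
G(11) = mex{0,0} = 1
G(12) = mex{1,1} = 0
G(13) = mex{0,0} = 1
G(14) = mex{1,1} = 0
Heap A: G(12) = 0.
Heap B: G(10) = 0.
Heap C: G(14) = 0.
Combined Grundy value = 0 ⊕ 0 ⊕ 0 = 0.

0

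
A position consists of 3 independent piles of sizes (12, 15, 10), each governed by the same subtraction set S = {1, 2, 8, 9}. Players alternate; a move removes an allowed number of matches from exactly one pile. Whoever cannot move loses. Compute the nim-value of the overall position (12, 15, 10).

0

All piles use S = {1, 2, 8, 9}:
G(0) = 0
G(1) = mex{0} = 1
G(2) = mex{1,0} = 2
G(3) = mex{2,1} = 0
G(4) = mex{0,2} = 1
G(5) = mex{1,0} = 2
G(6) = mex{2,1} = 0
G(7) = mex{0,2} = 1
G(8) = mex{1,0,0} = 2
G(9) = mex{2,1,1,0} = 3
G(10) = mex{3,2,2,1} = 0
G(11) = mex{0,3,0,2} = 1
G(12) = mex{1,0,1,0} = 2
G(13) = mex{2,1,2,1} = 0
G(14) = mex{0,2,0,2} = 1
G(15) = mex{1,0,1,0} = 2
Pile A: G(12) = 2.
Pile B: G(15) = 2.
Pile C: G(10) = 0.
Combined Grundy value = 2 ⊕ 2 ⊕ 0 = 0.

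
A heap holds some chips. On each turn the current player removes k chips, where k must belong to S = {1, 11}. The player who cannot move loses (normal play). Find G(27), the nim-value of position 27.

1

n :  0  1  2  3  4  5  6  7  8  9 10 11 12 13 14 15 16 17 18 19 20 21 22 23 24 25 26 27
G :  0  1  0  1  0  1  0  1  0  1  0  1  0  1  0  1  0  1  0  1  0  1  0  1  0  1  0  1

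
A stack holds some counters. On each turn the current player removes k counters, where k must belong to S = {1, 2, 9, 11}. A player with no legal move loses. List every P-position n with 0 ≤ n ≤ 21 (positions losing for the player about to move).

G(0) = 0
G(1) = mex{0} = 1
G(2) = mex{1,0} = 2
G(3) = mex{2,1} = 0
G(4) = mex{0,2} = 1
G(5) = mex{1,0} = 2
G(6) = mex{2,1} = 0
G(7) = mex{0,2} = 1
G(8) = mex{1,0} = 2
G(9) = mex{2,1,0} = 3
G(10) = mex{3,2,1} = 0
G(11) = mex{0,3,2,0} = 1
G(12) = mex{1,0,0,1} = 2
G(13) = mex{2,1,1,2} = 0
G(14) = mex{0,2,2,0} = 1
G(15) = mex{1,0,0,1} = 2
G(16) = mex{2,1,1,2} = 0
G(17) = mex{0,2,2,0} = 1
G(18) = mex{1,0,3,1} = 2
G(19) = mex{2,1,0,2} = 3
G(20) = mex{3,2,1,3} = 0
G(21) = mex{0,3,2,0} = 1
P-positions are exactly the n with G(n) = 0.

0, 3, 6, 10, 13, 16, 20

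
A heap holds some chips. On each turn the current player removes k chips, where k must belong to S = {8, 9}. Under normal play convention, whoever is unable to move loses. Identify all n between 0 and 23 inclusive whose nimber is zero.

0, 1, 2, 3, 4, 5, 6, 7, 17, 18, 19, 20, 21, 22, 23

G(0) = 0
G(1) = mex{} = 0
G(2) = mex{} = 0
G(3) = mex{} = 0
G(4) = mex{} = 0
G(5) = mex{} = 0
G(6) = mex{} = 0
G(7) = mex{} = 0
G(8) = mex{0} = 1
G(9) = mex{0,0} = 1
G(10) = mex{0,0} = 1
G(11) = mex{0,0} = 1
G(12) = mex{0,0} = 1
G(13) = mex{0,0} = 1
G(14) = mex{0,0} = 1
G(15) = mex{0,0} = 1
G(16) = mex{1,0} = 2
G(17) = mex{1,1} = 0
G(18) = mex{1,1} = 0
G(19) = mex{1,1} = 0
G(20) = mex{1,1} = 0
G(21) = mex{1,1} = 0
G(22) = mex{1,1} = 0
G(23) = mex{1,1} = 0
P-positions are exactly the n with G(n) = 0.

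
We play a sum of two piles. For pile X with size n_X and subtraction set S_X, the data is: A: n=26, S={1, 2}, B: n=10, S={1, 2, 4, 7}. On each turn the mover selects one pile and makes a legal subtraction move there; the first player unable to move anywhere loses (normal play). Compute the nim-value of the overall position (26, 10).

3

Pile A, S = {1, 2}:
n :  0  1  2  3  4  5  6  7  8  9 10 11 12 13 14 15 16 17 18 19 20 21 22 23 24 25 26
G :  0  1  2  0  1  2  0  1  2  0  1  2  0  1  2  0  1  2  0  1  2  0  1  2  0  1  2
G_A(26) = 2.
Pile B, S = {1, 2, 4, 7}:
n :  0  1  2  3  4  5  6  7  8  9 10
G :  0  1  2  0  1  2  0  1  2  0  1
G_B(10) = 1.
Combined Grundy value = 2 ⊕ 1 = 3.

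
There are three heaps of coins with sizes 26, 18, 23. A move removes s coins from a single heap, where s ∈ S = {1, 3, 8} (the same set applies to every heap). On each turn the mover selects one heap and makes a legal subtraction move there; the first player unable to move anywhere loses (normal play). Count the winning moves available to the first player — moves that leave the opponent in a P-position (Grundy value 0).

0

All heaps use S = {1, 3, 8}:
G(0) = 0
G(1) = mex{0} = 1
G(2) = mex{1} = 0
G(3) = mex{0,0} = 1
G(4) = mex{1,1} = 0
G(5) = mex{0,0} = 1
G(6) = mex{1,1} = 0
G(7) = mex{0,0} = 1
G(8) = mex{1,1,0} = 2
G(9) = mex{2,0,1} = 3
G(10) = mex{3,1,0} = 2
G(11) = mex{2,2,1} = 0
G(12) = mex{0,3,0} = 1
G(13) = mex{1,2,1} = 0
G(14) = mex{0,0,0} = 1
G(15) = mex{1,1,1} = 0
G(16) = mex{0,0,2} = 1
G(17) = mex{1,1,3} = 0
G(18) = mex{0,0,2} = 1
G(19) = mex{1,1,0} = 2
G(20) = mex{2,0,1} = 3
G(21) = mex{3,1,0} = 2
G(22) = mex{2,2,1} = 0
G(23) = mex{0,3,0} = 1
G(24) = mex{1,2,1} = 0
G(25) = mex{0,0,0} = 1
G(26) = mex{1,1,1} = 0
Heap A: G(26) = 0.
Heap B: G(18) = 1.
Heap C: G(23) = 1.
Combined Grundy value = 0 ⊕ 1 ⊕ 1 = 0.
A winning move leaves total XOR = 0, i.e. changes one component's Grundy value g to g ⊕ X where X is the current total.
Heap A: target g' = 0⊕0 = 0, but every legal move changes the Grundy value (mex property), so 0 moves.
Heap B: target g' = 1⊕0 = 1, but every legal move changes the Grundy value (mex property), so 0 moves.
Heap C: target g' = 1⊕0 = 1, but every legal move changes the Grundy value (mex property), so 0 moves.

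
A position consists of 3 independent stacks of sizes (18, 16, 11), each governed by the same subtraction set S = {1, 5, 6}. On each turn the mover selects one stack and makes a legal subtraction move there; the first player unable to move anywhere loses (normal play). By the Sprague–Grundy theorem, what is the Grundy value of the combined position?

2

All stacks use S = {1, 5, 6}:
n :  0  1  2  3  4  5  6  7  8  9 10 11 12 13 14 15 16 17 18
G :  0  1  0  1  0  1  2  3  2  3  2  0  1  0  1  0  1  2  3
Stack A: G(18) = 3.
Stack B: G(16) = 1.
Stack C: G(11) = 0.
Combined Grundy value = 3 ⊕ 1 ⊕ 0 = 2.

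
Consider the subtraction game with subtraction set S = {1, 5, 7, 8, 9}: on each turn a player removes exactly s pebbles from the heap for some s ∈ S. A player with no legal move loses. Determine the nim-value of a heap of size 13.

3

G(0) = 0
G(1) = mex{0} = 1
G(2) = mex{1} = 0
G(3) = mex{0} = 1
G(4) = mex{1} = 0
G(5) = mex{0,0} = 1
G(6) = mex{1,1} = 0
G(7) = mex{0,0,0} = 1
G(8) = mex{1,1,1,0} = 2
G(9) = mex{2,0,0,1,0} = 3
G(10) = mex{3,1,1,0,1} = 2
G(11) = mex{2,0,0,1,0} = 3
G(12) = mex{3,1,1,0,1} = 2
G(13) = mex{2,2,0,1,0} = 3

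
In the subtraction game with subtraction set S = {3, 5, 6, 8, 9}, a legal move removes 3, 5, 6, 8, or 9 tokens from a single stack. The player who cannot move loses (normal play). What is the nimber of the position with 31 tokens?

2

n :  0  1  2  3  4  5  6  7  8  9 10 11 12 13 14 15 16 17 18 19 20 21 22 23 24 25 26 27 28 29 30 31
G :  0  0  0  1  1  1  2  2  2  3  3  3  0  0  0  1  1  1  2  2  2  3  3  3  0  0  0  1  1  1  2  2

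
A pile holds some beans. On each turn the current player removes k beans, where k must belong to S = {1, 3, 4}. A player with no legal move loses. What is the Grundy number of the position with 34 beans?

n :  0  1  2  3  4  5  6  7  8  9 10 11 12 13 14 15 16 17 18 19 20 21 22 23 24 25 26 27 28 29 30 31 32 33 34
G :  0  1  0  1  2  3  2  0  1  0  1  2  3  2  0  1  0  1  2  3  2  0  1  0  1  2  3  2  0  1  0  1  2  3  2

2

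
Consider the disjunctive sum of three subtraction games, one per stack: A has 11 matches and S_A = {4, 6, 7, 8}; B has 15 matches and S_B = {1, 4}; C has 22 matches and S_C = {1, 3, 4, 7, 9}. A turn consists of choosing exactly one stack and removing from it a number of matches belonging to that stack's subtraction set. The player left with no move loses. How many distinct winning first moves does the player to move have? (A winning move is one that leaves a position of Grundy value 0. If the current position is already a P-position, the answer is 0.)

Stack A, S = {4, 6, 7, 8}:
G(0) = 0
G(1) = mex{} = 0
G(2) = mex{} = 0
G(3) = mex{} = 0
G(4) = mex{0} = 1
G(5) = mex{0} = 1
G(6) = mex{0,0} = 1
G(7) = mex{0,0,0} = 1
G(8) = mex{1,0,0,0} = 2
G(9) = mex{1,0,0,0} = 2
G(10) = mex{1,1,0,0} = 2
G(11) = mex{1,1,1,0} = 2
G_A(11) = 2.
Stack B, S = {1, 4}:
G(0) = 0
G(1) = mex{0} = 1
G(2) = mex{1} = 0
G(3) = mex{0} = 1
G(4) = mex{1,0} = 2
G(5) = mex{2,1} = 0
G(6) = mex{0,0} = 1
G(7) = mex{1,1} = 0
G(8) = mex{0,2} = 1
G(9) = mex{1,0} = 2
G(10) = mex{2,1} = 0
G(11) = mex{0,0} = 1
G(12) = mex{1,1} = 0
G(13) = mex{0,2} = 1
G(14) = mex{1,0} = 2
G(15) = mex{2,1} = 0
G_B(15) = 0.
Stack C, S = {1, 3, 4, 7, 9}:
G(0) = 0
G(1) = mex{0} = 1
G(2) = mex{1} = 0
G(3) = mex{0,0} = 1
G(4) = mex{1,1,0} = 2
G(5) = mex{2,0,1} = 3
G(6) = mex{3,1,0} = 2
G(7) = mex{2,2,1,0} = 3
G(8) = mex{3,3,2,1} = 0
G(9) = mex{0,2,3,0,0} = 1
G(10) = mex{1,3,2,1,1} = 0
G(11) = mex{0,0,3,2,0} = 1
G(12) = mex{1,1,0,3,1} = 2
G(13) = mex{2,0,1,2,2} = 3
G(14) = mex{3,1,0,3,3} = 2
G(15) = mex{2,2,1,0,2} = 3
G(16) = mex{3,3,2,1,3} = 0
G(17) = mex{0,2,3,0,0} = 1
G(18) = mex{1,3,2,1,1} = 0
G(19) = mex{0,0,3,2,0} = 1
G(20) = mex{1,1,0,3,1} = 2
G(21) = mex{2,0,1,2,2} = 3
G(22) = mex{3,1,0,3,3} = 2
G_C(22) = 2.
Combined Grundy value = 2 ⊕ 0 ⊕ 2 = 0.
A winning move leaves total XOR = 0, i.e. changes one component's Grundy value g to g ⊕ X where X is the current total.
Stack A: target g' = 2⊕0 = 2, but every legal move changes the Grundy value (mex property), so 0 moves.
Stack B: target g' = 0⊕0 = 0, but every legal move changes the Grundy value (mex property), so 0 moves.
Stack C: target g' = 2⊕0 = 2, but every legal move changes the Grundy value (mex property), so 0 moves.

0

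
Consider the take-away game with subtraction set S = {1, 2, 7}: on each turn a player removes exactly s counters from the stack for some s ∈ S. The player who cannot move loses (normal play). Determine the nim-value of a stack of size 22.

1

n :  0  1  2  3  4  5  6  7  8  9 10 11 12 13 14 15 16 17 18 19 20 21 22
G :  0  1  2  0  1  2  0  1  2  0  1  2  0  1  2  0  1  2  0  1  2  0  1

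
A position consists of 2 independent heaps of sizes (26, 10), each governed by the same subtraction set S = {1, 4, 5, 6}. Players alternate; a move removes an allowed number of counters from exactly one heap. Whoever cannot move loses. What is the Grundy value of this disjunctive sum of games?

5

All heaps use S = {1, 4, 5, 6}:
n :  0  1  2  3  4  5  6  7  8  9 10 11 12 13 14 15 16 17 18 19 20 21 22 23 24 25 26
G :  0  1  0  1  2  3  2  3  4  0  1  0  1  2  3  2  3  4  0  1  0  1  2  3  2  3  4
Heap A: G(26) = 4.
Heap B: G(10) = 1.
Combined Grundy value = 4 ⊕ 1 = 5.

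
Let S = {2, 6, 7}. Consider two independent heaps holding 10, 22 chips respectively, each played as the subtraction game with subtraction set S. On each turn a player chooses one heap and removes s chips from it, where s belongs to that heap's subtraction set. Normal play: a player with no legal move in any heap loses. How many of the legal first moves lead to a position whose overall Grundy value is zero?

1

All heaps use S = {2, 6, 7}:
G(0) = 0
G(1) = mex{} = 0
G(2) = mex{0} = 1
G(3) = mex{0} = 1
G(4) = mex{1} = 0
G(5) = mex{1} = 0
G(6) = mex{0,0} = 1
G(7) = mex{0,0,0} = 1
G(8) = mex{1,1,0} = 2
G(9) = mex{1,1,1} = 0
G(10) = mex{2,0,1} = 3
G(11) = mex{0,0,0} = 1
G(12) = mex{3,1,0} = 2
G(13) = mex{1,1,1} = 0
G(14) = mex{2,2,1} = 0
G(15) = mex{0,0,2} = 1
G(16) = mex{0,3,0} = 1
G(17) = mex{1,1,3} = 0
G(18) = mex{1,2,1} = 0
G(19) = mex{0,0,2} = 1
G(20) = mex{0,0,0} = 1
G(21) = mex{1,1,0} = 2
G(22) = mex{1,1,1} = 0
Heap A: G(10) = 3.
Heap B: G(22) = 0.
Combined Grundy value = 3 ⊕ 0 = 3.
A winning move leaves total XOR = 0, i.e. changes one component's Grundy value g to g ⊕ X where X is the current total.
Heap A: need g' = 3⊕3 = 0. Options: 10−2→G=2, 10−6→G=0, 10−7→G=1. Hits: 1.
Heap B: need g' = 0⊕3 = 3. Options: 22−2→G=1, 22−6→G=1, 22−7→G=1. Hits: 0.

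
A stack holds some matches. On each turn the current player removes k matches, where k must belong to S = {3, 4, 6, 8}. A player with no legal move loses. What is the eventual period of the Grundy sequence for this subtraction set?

G(0) = 0
G(1) = mex{} = 0
G(2) = mex{} = 0
G(3) = mex{0} = 1
G(4) = mex{0,0} = 1
G(5) = mex{0,0} = 1
G(6) = mex{1,0,0} = 2
G(7) = mex{1,1,0} = 2
G(8) = mex{1,1,0,0} = 2
G(9) = mex{2,1,1,0} = 3
G(10) = mex{2,2,1,0} = 3
G(11) = mex{2,2,1,1} = 0
G(12) = mex{3,2,2,1} = 0
G(13) = mex{3,3,2,1} = 0
G(14) = mex{0,3,2,2} = 1
G(15) = mex{0,0,3,2} = 1
G(16) = mex{0,0,3,2} = 1
G(17) = mex{1,0,0,3} = 2
G(18) = mex{1,1,0,3} = 2
G(19) = mex{1,1,0,0} = 2
G(20) = mex{2,1,1,0} = 3
G(21) = mex{2,2,1,0} = 3
G(22) = mex{2,2,1,1} = 0
G(23) = mex{3,2,2,1} = 0
G(n+11) = G(n) holds for n = 0,…,7 (a full window of length max(S) = 8), so the sequence is purely periodic with period 11.

11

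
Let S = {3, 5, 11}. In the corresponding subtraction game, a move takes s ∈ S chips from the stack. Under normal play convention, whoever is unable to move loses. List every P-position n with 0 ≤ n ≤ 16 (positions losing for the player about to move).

0, 1, 2, 8, 9, 10, 16

n :  0  1  2  3  4  5  6  7  8  9 10 11 12 13 14 15 16
G :  0  0  0  1  1  1  2  2  0  0  0  1  1  1  2  2  0
P-positions are exactly the n with G(n) = 0.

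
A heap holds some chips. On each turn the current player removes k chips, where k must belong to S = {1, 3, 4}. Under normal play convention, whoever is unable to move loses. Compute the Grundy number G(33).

n :  0  1  2  3  4  5  6  7  8  9 10 11 12 13 14 15 16 17 18 19 20 21 22 23 24 25 26 27 28 29 30 31 32 33
G :  0  1  0  1  2  3  2  0  1  0  1  2  3  2  0  1  0  1  2  3  2  0  1  0  1  2  3  2  0  1  0  1  2  3

3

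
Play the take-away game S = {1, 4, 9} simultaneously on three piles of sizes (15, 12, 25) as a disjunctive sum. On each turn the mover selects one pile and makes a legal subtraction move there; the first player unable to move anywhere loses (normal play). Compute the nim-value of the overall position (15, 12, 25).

All piles use S = {1, 4, 9}:
G(0) = 0
G(1) = mex{0} = 1
G(2) = mex{1} = 0
G(3) = mex{0} = 1
G(4) = mex{1,0} = 2
G(5) = mex{2,1} = 0
G(6) = mex{0,0} = 1
G(7) = mex{1,1} = 0
G(8) = mex{0,2} = 1
G(9) = mex{1,0,0} = 2
G(10) = mex{2,1,1} = 0
G(11) = mex{0,0,0} = 1
G(12) = mex{1,1,1} = 0
G(13) = mex{0,2,2} = 1
G(14) = mex{1,0,0} = 2
G(15) = mex{2,1,1} = 0
G(16) = mex{0,0,0} = 1
G(17) = mex{1,1,1} = 0
G(18) = mex{0,2,2} = 1
G(19) = mex{1,0,0} = 2
G(20) = mex{2,1,1} = 0
G(21) = mex{0,0,0} = 1
G(22) = mex{1,1,1} = 0
G(23) = mex{0,2,2} = 1
G(24) = mex{1,0,0} = 2
G(25) = mex{2,1,1} = 0
Pile A: G(15) = 0.
Pile B: G(12) = 0.
Pile C: G(25) = 0.
Combined Grundy value = 0 ⊕ 0 ⊕ 0 = 0.

0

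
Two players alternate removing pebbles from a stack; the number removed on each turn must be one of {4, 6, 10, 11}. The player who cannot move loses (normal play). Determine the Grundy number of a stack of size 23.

G(0) = 0
G(1) = mex{} = 0
G(2) = mex{} = 0
G(3) = mex{} = 0
G(4) = mex{0} = 1
G(5) = mex{0} = 1
G(6) = mex{0,0} = 1
G(7) = mex{0,0} = 1
G(8) = mex{1,0} = 2
G(9) = mex{1,0} = 2
G(10) = mex{1,1,0} = 2
G(11) = mex{1,1,0,0} = 2
G(12) = mex{2,1,0,0} = 3
G(13) = mex{2,1,0,0} = 3
G(14) = mex{2,2,1,0} = 3
G(15) = mex{2,2,1,1} = 0
G(16) = mex{3,2,1,1} = 0
G(17) = mex{3,2,1,1} = 0
G(18) = mex{3,3,2,1} = 0
G(19) = mex{0,3,2,2} = 1
G(20) = mex{0,3,2,2} = 1
G(21) = mex{0,0,2,2} = 1
G(22) = mex{0,0,3,2} = 1
G(23) = mex{1,0,3,3} = 2

2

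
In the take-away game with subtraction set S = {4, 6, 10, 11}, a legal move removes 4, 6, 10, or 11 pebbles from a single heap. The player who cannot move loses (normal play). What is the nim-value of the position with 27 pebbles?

3

n :  0  1  2  3  4  5  6  7  8  9 10 11 12 13 14 15 16 17 18 19 20 21 22 23 24 25 26 27
G :  0  0  0  0  1  1  1  1  2  2  2  2  3  3  3  0  0  0  0  1  1  1  1  2  2  2  2  3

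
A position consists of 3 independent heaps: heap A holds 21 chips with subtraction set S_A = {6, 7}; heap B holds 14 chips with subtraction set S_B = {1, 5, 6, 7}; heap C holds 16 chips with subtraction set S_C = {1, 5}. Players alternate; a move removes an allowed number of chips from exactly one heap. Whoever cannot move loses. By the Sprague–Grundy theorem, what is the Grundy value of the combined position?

1

Heap A, S = {6, 7}:
n :  0  1  2  3  4  5  6  7  8  9 10 11 12 13 14 15 16 17 18 19 20 21
G :  0  0  0  0  0  0  1  1  1  1  1  1  2  0  0  0  0  0  0  1  1  1
G_A(21) = 1.
Heap B, S = {1, 5, 6, 7}:
G(0) = 0
G(1) = mex{0} = 1
G(2) = mex{1} = 0
G(3) = mex{0} = 1
G(4) = mex{1} = 0
G(5) = mex{0,0} = 1
G(6) = mex{1,1,0} = 2
G(7) = mex{2,0,1,0} = 3
G(8) = mex{3,1,0,1} = 2
G(9) = mex{2,0,1,0} = 3
G(10) = mex{3,1,0,1} = 2
G(11) = mex{2,2,1,0} = 3
G(12) = mex{3,3,2,1} = 0
G(13) = mex{0,2,3,2} = 1
G(14) = mex{1,3,2,3} = 0
G_B(14) = 0.
Heap C, S = {1, 5}:
G(0) = 0
G(1) = mex{0} = 1
G(2) = mex{1} = 0
G(3) = mex{0} = 1
G(4) = mex{1} = 0
G(5) = mex{0,0} = 1
G(6) = mex{1,1} = 0
G(7) = mex{0,0} = 1
G(8) = mex{1,1} = 0
G(9) = mex{0,0} = 1
G(10) = mex{1,1} = 0
G(11) = mex{0,0} = 1
G(12) = mex{1,1} = 0
G(13) = mex{0,0} = 1
G(14) = mex{1,1} = 0
G(15) = mex{0,0} = 1
G(16) = mex{1,1} = 0
G_C(16) = 0.
Combined Grundy value = 1 ⊕ 0 ⊕ 0 = 1.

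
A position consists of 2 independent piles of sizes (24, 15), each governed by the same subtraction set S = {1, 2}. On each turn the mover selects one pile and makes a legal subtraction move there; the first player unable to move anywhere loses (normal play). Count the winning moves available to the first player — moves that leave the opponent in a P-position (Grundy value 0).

All piles use S = {1, 2}:
n :  0  1  2  3  4  5  6  7  8  9 10 11 12 13 14 15 16 17 18 19 20 21 22 23 24
G :  0  1  2  0  1  2  0  1  2  0  1  2  0  1  2  0  1  2  0  1  2  0  1  2  0
Pile A: G(24) = 0.
Pile B: G(15) = 0.
Combined Grundy value = 0 ⊕ 0 = 0.
A winning move leaves total XOR = 0, i.e. changes one component's Grundy value g to g ⊕ X where X is the current total.
Pile A: target g' = 0⊕0 = 0, but every legal move changes the Grundy value (mex property), so 0 moves.
Pile B: target g' = 0⊕0 = 0, but every legal move changes the Grundy value (mex property), so 0 moves.

0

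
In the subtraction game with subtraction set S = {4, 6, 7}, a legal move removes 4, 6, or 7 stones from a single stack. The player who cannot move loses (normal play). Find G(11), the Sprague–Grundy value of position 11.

n :  0  1  2  3  4  5  6  7  8  9 10 11
G :  0  0  0  0  1  1  1  1  2  2  2  0

0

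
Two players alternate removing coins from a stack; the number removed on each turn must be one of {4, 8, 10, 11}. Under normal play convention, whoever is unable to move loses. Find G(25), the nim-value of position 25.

n :  0  1  2  3  4  5  6  7  8  9 10 11 12 13 14 15 16 17 18 19 20 21 22 23 24 25
G :  0  0  0  0  1  1  1  1  2  2  2  2  3  3  3  0  0  0  0  1  1  1  1  2  2  2

2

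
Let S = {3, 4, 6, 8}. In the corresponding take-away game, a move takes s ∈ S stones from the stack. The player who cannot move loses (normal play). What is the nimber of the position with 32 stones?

n :  0  1  2  3  4  5  6  7  8  9 10 11 12 13 14 15 16 17 18 19 20 21 22 23 24 25 26 27 28 29 30 31 32
G :  0  0  0  1  1  1  2  2  2  3  3  0  0  0  1  1  1  2  2  2  3  3  0  0  0  1  1  1  2  2  2  3  3

3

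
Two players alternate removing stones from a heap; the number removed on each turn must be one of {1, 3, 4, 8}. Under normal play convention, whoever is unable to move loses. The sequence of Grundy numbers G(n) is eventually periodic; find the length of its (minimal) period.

7

G(0) = 0
G(1) = mex{0} = 1
G(2) = mex{1} = 0
G(3) = mex{0,0} = 1
G(4) = mex{1,1,0} = 2
G(5) = mex{2,0,1} = 3
G(6) = mex{3,1,0} = 2
G(7) = mex{2,2,1} = 0
G(8) = mex{0,3,2,0} = 1
G(9) = mex{1,2,3,1} = 0
G(10) = mex{0,0,2,0} = 1
G(11) = mex{1,1,0,1} = 2
G(12) = mex{2,0,1,2} = 3
G(13) = mex{3,1,0,3} = 2
G(14) = mex{2,2,1,2} = 0
G(15) = mex{0,3,2,0} = 1
G(16) = mex{1,2,3,1} = 0
G(n+7) = G(n) holds for n = 0,…,7 (a full window of length max(S) = 8), so the sequence is purely periodic with period 7.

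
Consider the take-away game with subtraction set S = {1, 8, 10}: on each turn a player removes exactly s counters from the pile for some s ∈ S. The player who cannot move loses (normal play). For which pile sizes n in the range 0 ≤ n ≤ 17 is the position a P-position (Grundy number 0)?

0, 2, 4, 6, 9, 11, 13, 15

G(0) = 0
G(1) = mex{0} = 1
G(2) = mex{1} = 0
G(3) = mex{0} = 1
G(4) = mex{1} = 0
G(5) = mex{0} = 1
G(6) = mex{1} = 0
G(7) = mex{0} = 1
G(8) = mex{1,0} = 2
G(9) = mex{2,1} = 0
G(10) = mex{0,0,0} = 1
G(11) = mex{1,1,1} = 0
G(12) = mex{0,0,0} = 1
G(13) = mex{1,1,1} = 0
G(14) = mex{0,0,0} = 1
G(15) = mex{1,1,1} = 0
G(16) = mex{0,2,0} = 1
G(17) = mex{1,0,1} = 2
P-positions are exactly the n with G(n) = 0.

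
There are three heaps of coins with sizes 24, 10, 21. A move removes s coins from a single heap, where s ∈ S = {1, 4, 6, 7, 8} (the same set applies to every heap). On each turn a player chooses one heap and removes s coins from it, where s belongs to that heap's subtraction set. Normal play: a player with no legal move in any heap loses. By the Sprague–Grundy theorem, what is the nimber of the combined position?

All heaps use S = {1, 4, 6, 7, 8}:
n :  0  1  2  3  4  5  6  7  8  9 10 11 12 13 14 15 16 17 18 19 20 21 22 23 24
G :  0  1  0  1  2  0  1  2  3  2  3  4  5  3  0  1  0  1  2  0  1  2  3  2  3
Heap A: G(24) = 3.
Heap B: G(10) = 3.
Heap C: G(21) = 2.
Combined Grundy value = 3 ⊕ 3 ⊕ 2 = 2.

2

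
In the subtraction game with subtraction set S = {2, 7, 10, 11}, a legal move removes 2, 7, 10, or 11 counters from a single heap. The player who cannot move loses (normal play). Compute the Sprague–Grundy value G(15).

n :  0  1  2  3  4  5  6  7  8  9 10 11 12 13 14 15
G :  0  0  1  1  0  0  1  1  2  0  3  1  2  0  3  1

1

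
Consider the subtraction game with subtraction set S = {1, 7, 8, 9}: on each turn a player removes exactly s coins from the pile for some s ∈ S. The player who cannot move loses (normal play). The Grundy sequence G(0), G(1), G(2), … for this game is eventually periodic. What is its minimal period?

n :  0  1  2  3  4  5  6  7  8  9 10 11 12 13 14 15 16 17 18 19 20 21 22 23 24 25 26 27 28 29 30 31 32 33
G :  0  1  0  1  0  1  0  1  2  3  2  3  2  3  2  3  0  1  0  1  0  1  0  1  2  3  2  3  2  3  2  3  0  1
G(n+16) = G(n) holds for n = 0,…,8 (a full window of length max(S) = 9), so the sequence is purely periodic with period 16.

16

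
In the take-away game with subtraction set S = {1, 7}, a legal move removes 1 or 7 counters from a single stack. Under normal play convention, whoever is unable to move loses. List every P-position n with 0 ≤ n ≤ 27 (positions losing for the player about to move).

n :  0  1  2  3  4  5  6  7  8  9 10 11 12 13 14 15 16 17 18 19 20 21 22 23 24 25 26 27
G :  0  1  0  1  0  1  0  1  0  1  0  1  0  1  0  1  0  1  0  1  0  1  0  1  0  1  0  1
P-positions are exactly the n with G(n) = 0.

0, 2, 4, 6, 8, 10, 12, 14, 16, 18, 20, 22, 24, 26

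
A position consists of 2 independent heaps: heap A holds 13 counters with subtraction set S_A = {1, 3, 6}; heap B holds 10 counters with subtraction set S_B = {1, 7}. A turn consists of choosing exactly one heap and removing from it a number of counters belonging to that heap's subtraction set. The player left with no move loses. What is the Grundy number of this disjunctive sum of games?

Heap A, S = {1, 3, 6}:
n :  0  1  2  3  4  5  6  7  8  9 10 11 12 13
G :  0  1  0  1  0  1  2  3  2  0  1  0  1  0
G_A(13) = 0.
Heap B, S = {1, 7}:
G(0) = 0
G(1) = mex{0} = 1
G(2) = mex{1} = 0
G(3) = mex{0} = 1
G(4) = mex{1} = 0
G(5) = mex{0} = 1
G(6) = mex{1} = 0
G(7) = mex{0,0} = 1
G(8) = mex{1,1} = 0
G(9) = mex{0,0} = 1
G(10) = mex{1,1} = 0
G_B(10) = 0.
Combined Grundy value = 0 ⊕ 0 = 0.

0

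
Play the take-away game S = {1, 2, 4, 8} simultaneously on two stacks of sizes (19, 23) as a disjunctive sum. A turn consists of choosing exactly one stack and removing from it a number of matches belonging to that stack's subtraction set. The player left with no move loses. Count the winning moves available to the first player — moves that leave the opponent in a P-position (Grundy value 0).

All stacks use S = {1, 2, 4, 8}:
n :  0  1  2  3  4  5  6  7  8  9 10 11 12 13 14 15 16 17 18 19 20 21 22 23
G :  0  1  2  0  1  2  0  1  2  0  1  2  0  1  2  0  1  2  0  1  2  0  1  2
Stack A: G(19) = 1.
Stack B: G(23) = 2.
Combined Grundy value = 1 ⊕ 2 = 3.
A winning move leaves total XOR = 0, i.e. changes one component's Grundy value g to g ⊕ X where X is the current total.
Stack A: need g' = 1⊕3 = 2. Options: 19−1→G=0, 19−2→G=2, 19−4→G=0, 19−8→G=2. Hits: 2.
Stack B: need g' = 2⊕3 = 1. Options: 23−1→G=1, 23−2→G=0, 23−4→G=1, 23−8→G=0. Hits: 2.

4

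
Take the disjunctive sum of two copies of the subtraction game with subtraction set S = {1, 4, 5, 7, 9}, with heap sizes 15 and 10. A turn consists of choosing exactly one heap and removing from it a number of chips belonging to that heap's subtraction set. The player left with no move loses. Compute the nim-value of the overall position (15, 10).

3

All heaps use S = {1, 4, 5, 7, 9}:
n :  0  1  2  3  4  5  6  7  8  9 10 11 12 13 14 15
G :  0  1  0  1  2  3  2  3  0  1  0  1  2  3  2  3
Heap A: G(15) = 3.
Heap B: G(10) = 0.
Combined Grundy value = 3 ⊕ 0 = 3.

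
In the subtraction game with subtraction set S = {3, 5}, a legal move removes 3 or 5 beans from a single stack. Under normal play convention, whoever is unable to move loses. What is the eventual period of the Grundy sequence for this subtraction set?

G(0) = 0
G(1) = mex{} = 0
G(2) = mex{} = 0
G(3) = mex{0} = 1
G(4) = mex{0} = 1
G(5) = mex{0,0} = 1
G(6) = mex{1,0} = 2
G(7) = mex{1,0} = 2
G(8) = mex{1,1} = 0
G(9) = mex{2,1} = 0
G(10) = mex{2,1} = 0
G(11) = mex{0,2} = 1
G(12) = mex{0,2} = 1
G(13) = mex{0,0} = 1
G(14) = mex{1,0} = 2
G(15) = mex{1,0} = 2
G(16) = mex{1,1} = 0
G(17) = mex{2,1} = 0
G(n+8) = G(n) holds for n = 0,…,4 (a full window of length max(S) = 5), so the sequence is purely periodic with period 8.

8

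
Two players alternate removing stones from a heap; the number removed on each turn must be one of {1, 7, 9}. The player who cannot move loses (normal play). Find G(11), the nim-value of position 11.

n :  0  1  2  3  4  5  6  7  8  9 10 11
G :  0  1  0  1  0  1  0  1  0  1  0  1

1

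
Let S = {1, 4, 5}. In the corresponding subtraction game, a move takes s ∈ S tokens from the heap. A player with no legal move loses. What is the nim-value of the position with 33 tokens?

G(0) = 0
G(1) = mex{0} = 1
G(2) = mex{1} = 0
G(3) = mex{0} = 1
G(4) = mex{1,0} = 2
G(5) = mex{2,1,0} = 3
G(6) = mex{3,0,1} = 2
G(7) = mex{2,1,0} = 3
G(8) = mex{3,2,1} = 0
G(9) = mex{0,3,2} = 1
G(10) = mex{1,2,3} = 0
G(11) = mex{0,3,2} = 1
G(12) = mex{1,0,3} = 2
G(13) = mex{2,1,0} = 3
G(14) = mex{3,0,1} = 2
G(15) = mex{2,1,0} = 3
G(16) = mex{3,2,1} = 0
G(17) = mex{0,3,2} = 1
G(18) = mex{1,2,3} = 0
G(19) = mex{0,3,2} = 1
G(20) = mex{1,0,3} = 2
G(21) = mex{2,1,0} = 3
G(22) = mex{3,0,1} = 2
G(23) = mex{2,1,0} = 3
G(24) = mex{3,2,1} = 0
G(25) = mex{0,3,2} = 1
G(26) = mex{1,2,3} = 0
G(27) = mex{0,3,2} = 1
G(28) = mex{1,0,3} = 2
G(29) = mex{2,1,0} = 3
G(30) = mex{3,0,1} = 2
G(31) = mex{2,1,0} = 3
G(32) = mex{3,2,1} = 0
G(33) = mex{0,3,2} = 1

1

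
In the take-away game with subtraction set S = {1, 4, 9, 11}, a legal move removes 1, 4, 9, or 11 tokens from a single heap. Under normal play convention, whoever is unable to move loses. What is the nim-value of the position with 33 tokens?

1

n :  0  1  2  3  4  5  6  7  8  9 10 11 12 13 14 15 16 17 18 19 20 21 22 23 24 25 26 27 28 29 30 31 32 33
G :  0  1  0  1  2  0  1  0  1  2  0  1  0  1  2  0  1  0  1  2  0  1  0  1  2  0  1  0  1  2  0  1  0  1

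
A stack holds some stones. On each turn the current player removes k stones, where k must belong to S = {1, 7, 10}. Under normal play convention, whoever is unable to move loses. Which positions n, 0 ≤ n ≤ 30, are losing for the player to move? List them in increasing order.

n :  0  1  2  3  4  5  6  7  8  9 10 11 12 13 14 15 16 17 18 19 20 21 22 23 24 25 26 27 28 29 30
G :  0  1  0  1  0  1  0  1  0  1  2  3  2  3  2  3  2  0  1  0  1  0  1  0  1  0  1  2  3  2  3
P-positions are exactly the n with G(n) = 0.

0, 2, 4, 6, 8, 17, 19, 21, 23, 25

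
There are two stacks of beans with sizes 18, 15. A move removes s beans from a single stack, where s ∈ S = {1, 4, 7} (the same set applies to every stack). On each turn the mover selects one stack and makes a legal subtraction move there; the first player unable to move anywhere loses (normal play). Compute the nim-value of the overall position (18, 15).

2

All stacks use S = {1, 4, 7}:
n :  0  1  2  3  4  5  6  7  8  9 10 11 12 13 14 15 16 17 18
G :  0  1  0  1  2  0  1  2  0  1  0  1  2  0  1  2  0  1  0
Stack A: G(18) = 0.
Stack B: G(15) = 2.
Combined Grundy value = 0 ⊕ 2 = 2.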